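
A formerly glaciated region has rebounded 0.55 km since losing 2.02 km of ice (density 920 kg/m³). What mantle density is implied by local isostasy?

3380 kg/m³

ρ_m = ρ_ice t / u = 920 × 2.02 km/0.55 km = 3380 kg/m³.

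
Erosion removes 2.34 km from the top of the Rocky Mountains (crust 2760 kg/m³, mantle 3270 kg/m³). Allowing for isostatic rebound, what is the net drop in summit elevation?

Rebound u = e ρ_c/ρ_m = 2.34 km × 2760/3270 = 1.975 km.
Net surface drop = e − u = 2.34 km − 1.975 km = e (ρ_m − ρ_c)/ρ_m = 0.365 km.

0.365 km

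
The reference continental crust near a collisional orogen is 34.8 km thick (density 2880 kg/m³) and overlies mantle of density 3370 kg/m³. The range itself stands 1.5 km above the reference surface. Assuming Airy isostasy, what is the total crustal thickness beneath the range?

45.1 km

Root depth r = h ρ_c / (ρ_m − ρ_c) = 1.5 km × 2880 / 490 = 8.816 km.
Total thickness = T + h + r = 34.8 km + 1.5 km + 8.816 km = 45.1 km.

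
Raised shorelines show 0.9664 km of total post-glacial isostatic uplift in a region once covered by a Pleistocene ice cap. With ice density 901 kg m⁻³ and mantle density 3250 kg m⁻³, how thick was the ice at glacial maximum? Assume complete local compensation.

3.49 km

u = t ρ_ice/ρ_m → t = u ρ_m/ρ_ice = 0.9664 km × 3250/901 = 3.49 km.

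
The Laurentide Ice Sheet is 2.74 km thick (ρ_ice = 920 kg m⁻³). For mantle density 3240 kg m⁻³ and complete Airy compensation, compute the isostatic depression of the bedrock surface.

0.778 km

By Archimedes' principle applied to the lithosphere: the ice load ρ_ice t is balanced by mantle displaced below, ρ_m s.
s = t ρ_ice / ρ_m = 2.74 km × 920/3240 = 0.778 km.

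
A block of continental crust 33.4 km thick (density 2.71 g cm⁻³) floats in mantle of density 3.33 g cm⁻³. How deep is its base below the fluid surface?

27.2 km

Draft d = t ρ_obj/ρ_fluid = 33.4 km × 2.71/3.33 = 27.2 km.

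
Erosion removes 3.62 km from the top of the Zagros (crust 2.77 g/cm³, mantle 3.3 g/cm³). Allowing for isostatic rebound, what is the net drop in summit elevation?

0.581 km

Rebound u = e ρ_c/ρ_m = 3.62 km × 2.77/3.3 = 3.039 km.
Net surface drop = e − u = 3.62 km − 3.039 km = e (ρ_m − ρ_c)/ρ_m = 0.581 km.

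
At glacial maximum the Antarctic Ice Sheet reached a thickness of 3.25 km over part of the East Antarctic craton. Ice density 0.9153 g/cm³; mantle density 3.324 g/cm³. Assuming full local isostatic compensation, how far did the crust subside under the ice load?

In Airy isostatic equilibrium: the ice load ρ_ice t is balanced by mantle displaced below, ρ_m s.
s = t ρ_ice / ρ_m = 3.25 km × 0.9153/3.324 = 0.895 km.

0.895 km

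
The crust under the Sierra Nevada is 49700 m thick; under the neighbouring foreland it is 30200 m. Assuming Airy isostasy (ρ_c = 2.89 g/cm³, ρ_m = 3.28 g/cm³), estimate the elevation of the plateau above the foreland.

Excess crust Δ = 49700 m − 30200 m = 19500 m, split between elevation h and root r with h + r = Δ.
Airy balance ρ_c h = (ρ_m − ρ_c) r gives r = h ρ_c/(ρ_m − ρ_c), so h (1 + ρ_c/(ρ_m − ρ_c)) = Δ, i.e. h = Δ (ρ_m − ρ_c)/ρ_m.
h = 19500 m × 0.39/3.28 = 2320 m.

2320 m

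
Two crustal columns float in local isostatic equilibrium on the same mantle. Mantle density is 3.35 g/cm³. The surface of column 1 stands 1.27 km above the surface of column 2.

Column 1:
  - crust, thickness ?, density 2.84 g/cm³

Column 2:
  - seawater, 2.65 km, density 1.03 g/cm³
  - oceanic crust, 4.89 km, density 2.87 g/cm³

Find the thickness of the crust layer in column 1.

Take the compensation level at the base of the deeper column (depth z_c below the surface of column 1) and equate Σ ρ_i t_i down to z_c; mantle fills any gap and the z_c terms cancel.
Column 1: x×2.84 + (z_c − 0 − x)×3.35
Column 2: 1.27×0 + 2.65×1.03 + 4.89×2.87 + (z_c − 1.27 − 7.54)×3.35
The z_c×3.35 term appears on both sides and cancels. Collect the known terms of each column as K = Σ(ρt)_known − 3.35 × (depth of known layers): K_1 = 0 − 3.35×0 = 0; K_2 = 16.7638 − 3.35×(1.27 + 7.54) = −12.7497.
Balance: K_1 − x×(3.35 − 2.84) = K_2, so x = (K_1 − K_2)/(3.35 − 2.84) = 12.7497/0.51 = 25 km.

25 km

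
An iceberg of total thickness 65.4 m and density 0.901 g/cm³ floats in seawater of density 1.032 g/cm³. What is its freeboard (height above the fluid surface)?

8.3 m

Floating equilibrium: submerged depth d = t ρ_obj/ρ_fluid = 65.4 m × 0.901/1.032 = 57.1 m.
Freeboard = t − d = 65.4 m − 57.1 m = 8.3 m.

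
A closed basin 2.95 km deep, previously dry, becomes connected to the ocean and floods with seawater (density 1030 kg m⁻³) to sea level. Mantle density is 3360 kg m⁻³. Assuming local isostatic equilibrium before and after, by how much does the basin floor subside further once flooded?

After flooding the water column is d + s deep. Its weight must equal the weight of mantle displaced by the extra subsidence s: (d + s) ρ_w = s ρ_m.
s = d ρ_w / (ρ_m − ρ_w) = 2.95 km × 1030/(3360 − 1030) = 1.3 km.

1.3 km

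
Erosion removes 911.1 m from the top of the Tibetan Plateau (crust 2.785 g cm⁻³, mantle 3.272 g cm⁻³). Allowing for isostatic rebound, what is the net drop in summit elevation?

136 m

Rebound u = e ρ_c/ρ_m = 911.1 m × 2.785/3.272 = 775.5 m.
Net surface drop = e − u = 911.1 m − 775.5 m = e (ρ_m − ρ_c)/ρ_m = 136 m.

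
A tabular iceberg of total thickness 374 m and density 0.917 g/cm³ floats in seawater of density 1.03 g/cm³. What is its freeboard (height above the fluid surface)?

Floating equilibrium: submerged depth d = t ρ_obj/ρ_fluid = 374 m × 0.917/1.03 = 333 m.
Freeboard = t − d = 374 m − 333 m = 41 m.

41 m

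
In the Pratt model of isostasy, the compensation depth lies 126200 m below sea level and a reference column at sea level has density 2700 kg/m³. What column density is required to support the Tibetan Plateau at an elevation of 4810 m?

Pratt balance: ρ_ref D = ρ (D + h).
ρ = ρ_ref D/(D + h) = 2700 × 126200 m/(126200 m + 4810 m) = 2600 kg/m³.

2600 kg/m³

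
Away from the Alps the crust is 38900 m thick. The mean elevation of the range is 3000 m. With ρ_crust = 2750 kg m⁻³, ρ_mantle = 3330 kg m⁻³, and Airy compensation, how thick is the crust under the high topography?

56100 m

Root depth r = h ρ_c / (ρ_m − ρ_c) = 3000 m × 2750 / 580 = 14220 m.
Total thickness = T + h + r = 38900 m + 3000 m + 14220 m = 56100 m.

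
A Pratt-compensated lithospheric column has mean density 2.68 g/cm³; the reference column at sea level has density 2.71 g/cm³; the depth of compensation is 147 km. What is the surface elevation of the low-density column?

ρ_ref D = ρ (D + h) → h = D (ρ_ref − ρ)/ρ.
h = 147 km × (2.71 − 2.68)/2.68 = 1.65 km.

1.65 km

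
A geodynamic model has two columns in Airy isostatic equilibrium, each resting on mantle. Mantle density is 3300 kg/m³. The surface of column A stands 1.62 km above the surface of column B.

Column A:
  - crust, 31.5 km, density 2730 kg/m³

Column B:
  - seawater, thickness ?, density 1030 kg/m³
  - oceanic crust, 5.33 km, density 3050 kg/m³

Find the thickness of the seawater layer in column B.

Take the compensation level at the base of the deeper column (depth z_c below the surface of column A) and equate Σ ρ_i t_i down to z_c; mantle fills any gap and the z_c terms cancel.
Column A: 31.5×2730 + (z_c − 31.5)×3300
Column B: 1.62×0 + x×1030 + 5.33×3050 + (z_c − 1.62 − 5.33 − x)×3300
The z_c×3300 term appears on both sides and cancels. Collect the known terms of each column as K = Σ(ρt)_known − 3300 × (depth of known layers): K_A = 85995 − 3300×31.5 = −17955; K_B = 16256.5 − 3300×(1.62 + 5.33) = −6678.5.
Balance: K_A = K_B − x×(3300 − 1030), so x = (K_B − K_A)/(3300 − 1030) = 11276.5/2270 = 4.97 km.

4.97 km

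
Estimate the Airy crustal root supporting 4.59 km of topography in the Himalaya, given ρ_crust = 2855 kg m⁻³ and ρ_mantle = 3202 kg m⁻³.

37.8 km

By Archimedes' principle applied to the lithosphere: the weight of the topography is balanced by the buoyancy of the root, ρ_c h = (ρ_m − ρ_c) r.
r = h · ρ_c / (ρ_m − ρ_c) = 4.59 km × 2855 / (3202 − 2855) = 37.8 km.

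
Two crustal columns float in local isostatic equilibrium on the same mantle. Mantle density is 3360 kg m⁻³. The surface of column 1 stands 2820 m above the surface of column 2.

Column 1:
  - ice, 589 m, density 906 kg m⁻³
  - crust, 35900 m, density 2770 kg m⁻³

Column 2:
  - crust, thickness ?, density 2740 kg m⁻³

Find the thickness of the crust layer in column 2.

Take the compensation level at the base of the deeper column (depth z_c below the surface of column 1) and equate Σ ρ_i t_i down to z_c; mantle fills any gap and the z_c terms cancel.
Column 1: 589×906 + 35900×2770 + (z_c − 36489)×3360
Column 2: 2820×0 + x×2740 + (z_c − 2820 − 0 − x)×3360
The z_c×3360 term appears on both sides and cancels. Collect the known terms of each column as K = Σ(ρt)_known − 3360 × (depth of known layers): K_1 = 99976634 − 3360×36489 = −22626406; K_2 = 0 − 3360×(2820 + 0) = −9475200.
Balance: K_1 = K_2 − x×(3360 − 2740), so x = (K_2 − K_1)/(3360 − 2740) = 13151200/620 = 21200 m.

21200 m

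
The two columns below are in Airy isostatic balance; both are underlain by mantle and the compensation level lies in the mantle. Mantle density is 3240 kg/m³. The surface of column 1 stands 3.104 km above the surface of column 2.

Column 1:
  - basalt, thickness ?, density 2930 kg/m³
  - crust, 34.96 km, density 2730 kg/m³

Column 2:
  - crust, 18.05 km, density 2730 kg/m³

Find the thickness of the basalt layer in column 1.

Take the compensation level at the base of the deeper column (depth z_c below the surface of column 1) and equate Σ ρ_i t_i down to z_c; mantle fills any gap and the z_c terms cancel.
Column 1: x×2930 + 34.96×2730 + (z_c − 34.96 − x)×3240
Column 2: 3.104×0 + 18.05×2730 + (z_c − 3.104 − 18.05)×3240
The z_c×3240 term appears on both sides and cancels. Collect the known terms of each column as K = Σ(ρt)_known − 3240 × (depth of known layers): K_1 = 95440.8 − 3240×34.96 = −17829.6; K_2 = 49276.5 − 3240×(3.104 + 18.05) = −19262.46.
Balance: K_1 − x×(3240 − 2930) = K_2, so x = (K_1 − K_2)/(3240 − 2930) = 1432.86/310 = 4.62 km.

4.62 km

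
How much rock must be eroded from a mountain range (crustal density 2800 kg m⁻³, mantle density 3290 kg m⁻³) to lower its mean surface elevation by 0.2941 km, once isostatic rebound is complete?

1.97 km

Net drop Δ = e − u = e − e ρ_c/ρ_m = e (ρ_m − ρ_c)/ρ_m.
e = Δ ρ_m/(ρ_m − ρ_c) = 0.2941 km × 3290/490 = 1.97 km.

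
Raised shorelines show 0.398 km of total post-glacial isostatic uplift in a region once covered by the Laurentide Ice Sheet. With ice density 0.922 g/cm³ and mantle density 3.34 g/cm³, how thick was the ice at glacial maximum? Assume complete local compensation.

1.44 km

u = t ρ_ice/ρ_m → t = u ρ_m/ρ_ice = 0.398 km × 3.34/0.922 = 1.44 km.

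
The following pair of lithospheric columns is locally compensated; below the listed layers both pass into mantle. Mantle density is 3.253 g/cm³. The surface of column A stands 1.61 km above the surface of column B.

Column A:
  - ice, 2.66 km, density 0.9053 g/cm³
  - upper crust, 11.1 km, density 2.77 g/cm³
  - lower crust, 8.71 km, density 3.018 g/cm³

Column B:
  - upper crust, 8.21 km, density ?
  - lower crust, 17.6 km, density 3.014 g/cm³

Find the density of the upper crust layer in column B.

Take the compensation level at the base of the deeper column (depth z_c below the surface of column A) and equate Σ ρ_i t_i down to z_c; mantle fills any gap and the z_c terms cancel.
Column A: 2.66×0.9053 + 11.1×2.77 + 8.71×3.018 + (z_c − 22.47)×3.253
Column B: 1.61×0 + 8.21×ρ + 17.6×3.014 + (z_c − 1.61 − 25.81)×3.253
The z_c×3.253 term appears on both sides and cancels. Collect the known terms of each column as K = Σ(ρt)_known − 3.253 × (depth of known layers): K_A = 59.441878 − 3.253×22.47 = −13.653032; K_B = 53.0464 − 3.253×(1.61 + 25.81) = −36.15086.
Balance: K_A = K_B + 8.21×ρ, so ρ = (K_A − K_B)/8.21 = 22.4978/8.21 = 2.74 g/cm³.

2.74 g/cm³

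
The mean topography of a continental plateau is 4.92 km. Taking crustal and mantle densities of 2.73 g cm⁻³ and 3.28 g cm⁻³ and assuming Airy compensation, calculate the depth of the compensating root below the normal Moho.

For local isostatic compensation: the weight of the topography is balanced by the buoyancy of the root, ρ_c h = (ρ_m − ρ_c) r.
r = h · ρ_c / (ρ_m − ρ_c) = 4.92 km × 2.73 / (3.28 − 2.73) = 24.4 km.

24.4 km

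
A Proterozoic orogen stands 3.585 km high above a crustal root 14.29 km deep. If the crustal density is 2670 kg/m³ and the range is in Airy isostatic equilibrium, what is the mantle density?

Airy balance: ρ_c h = (ρ_m − ρ_c) r → ρ_m = ρ_c (1 + h/r).
ρ_m = 2670 × (1 + 3.585 km/14.29 km) = 3340 kg/m³.

3340 kg/m³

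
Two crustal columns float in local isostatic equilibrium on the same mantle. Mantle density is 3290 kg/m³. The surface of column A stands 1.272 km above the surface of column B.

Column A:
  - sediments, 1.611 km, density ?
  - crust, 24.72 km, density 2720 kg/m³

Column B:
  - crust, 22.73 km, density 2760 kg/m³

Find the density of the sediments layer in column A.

1960 kg/m³

Take the compensation level at the base of the deeper column (depth z_c below the surface of column A) and equate Σ ρ_i t_i down to z_c; mantle fills any gap and the z_c terms cancel.
Column A: 1.611×ρ + 24.72×2720 + (z_c − 26.331)×3290
Column B: 1.272×0 + 22.73×2760 + (z_c − 1.272 − 22.73)×3290
The z_c×3290 term appears on both sides and cancels. Collect the known terms of each column as K = Σ(ρt)_known − 3290 × (depth of known layers): K_A = 67238.4 − 3290×26.331 = −19390.59; K_B = 62734.8 − 3290×(1.272 + 22.73) = −16231.78.
Balance: K_A + 1.611×ρ = K_B, so ρ = (K_B − K_A)/1.611 = 3158.81/1.611 = 1960 kg/m³.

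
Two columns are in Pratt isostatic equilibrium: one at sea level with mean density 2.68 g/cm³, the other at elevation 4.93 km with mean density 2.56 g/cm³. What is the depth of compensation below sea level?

ρ_ref D = ρ (D + h) → D (ρ_ref − ρ) = ρ h.
D = ρ h/(ρ_ref − ρ) = 2.56 × 4.93 km/(2.68 − 2.56) = 105 km.

105 km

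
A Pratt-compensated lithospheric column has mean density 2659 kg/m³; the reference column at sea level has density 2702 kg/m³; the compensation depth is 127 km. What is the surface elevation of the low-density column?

ρ_ref D = ρ (D + h) → h = D (ρ_ref − ρ)/ρ.
h = 127 km × (2702 − 2659)/2659 = 2.05 km.

2.05 km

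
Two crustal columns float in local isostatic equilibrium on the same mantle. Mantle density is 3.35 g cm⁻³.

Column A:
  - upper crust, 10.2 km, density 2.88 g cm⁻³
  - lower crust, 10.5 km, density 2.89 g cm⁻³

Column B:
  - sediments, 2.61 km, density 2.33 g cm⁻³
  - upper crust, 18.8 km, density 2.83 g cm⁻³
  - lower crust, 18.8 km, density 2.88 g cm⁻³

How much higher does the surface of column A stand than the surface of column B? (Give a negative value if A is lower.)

−3.48 km

For any compensation level in the mantle, the mantle terms cancel and isostasy reduces to e = (Σt_A − Σt_B) − (Σ(ρt)_A − Σ(ρt)_B) / ρ_m.
Σt_A = 20.7 km; Σt_B = 40.21 km; Σ(ρt)_A = 59.721; Σ(ρt)_B = 113.4293 (in km·g cm⁻³).
e = (20.7 − 40.21) − (59.721 − 113.4293) / 3.35 = −3.48 km.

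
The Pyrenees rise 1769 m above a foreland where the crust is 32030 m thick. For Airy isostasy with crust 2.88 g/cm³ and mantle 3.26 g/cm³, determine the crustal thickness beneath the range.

47200 m

Root depth r = h ρ_c / (ρ_m − ρ_c) = 1769 m × 2.88 / 0.38 = 13410 m.
Total thickness = T + h + r = 32030 m + 1769 m + 13410 m = 47200 m.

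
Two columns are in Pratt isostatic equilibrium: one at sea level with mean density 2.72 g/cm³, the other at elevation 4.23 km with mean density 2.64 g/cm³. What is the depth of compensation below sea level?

ρ_ref D = ρ (D + h) → D (ρ_ref − ρ) = ρ h.
D = ρ h/(ρ_ref − ρ) = 2.64 × 4.23 km/(2.72 − 2.64) = 140 km.

140 km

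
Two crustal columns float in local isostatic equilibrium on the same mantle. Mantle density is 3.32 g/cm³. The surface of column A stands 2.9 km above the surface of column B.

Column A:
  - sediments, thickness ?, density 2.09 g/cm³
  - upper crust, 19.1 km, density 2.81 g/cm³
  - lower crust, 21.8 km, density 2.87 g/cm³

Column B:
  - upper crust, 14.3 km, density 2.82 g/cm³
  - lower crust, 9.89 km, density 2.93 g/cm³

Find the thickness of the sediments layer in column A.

0.881 km

Take the compensation level at the base of the deeper column (depth z_c below the surface of column A) and equate Σ ρ_i t_i down to z_c; mantle fills any gap and the z_c terms cancel.
Column A: x×2.09 + 19.1×2.81 + 21.8×2.87 + (z_c − 40.9 − x)×3.32
Column B: 2.9×0 + 14.3×2.82 + 9.89×2.93 + (z_c − 2.9 − 24.19)×3.32
The z_c×3.32 term appears on both sides and cancels. Collect the known terms of each column as K = Σ(ρt)_known − 3.32 × (depth of known layers): K_A = 116.237 − 3.32×40.9 = −19.551; K_B = 69.3037 − 3.32×(2.9 + 24.19) = −20.6351.
Balance: K_A − x×(3.32 − 2.09) = K_B, so x = (K_A − K_B)/(3.32 − 2.09) = 1.0841/1.23 = 0.881 km.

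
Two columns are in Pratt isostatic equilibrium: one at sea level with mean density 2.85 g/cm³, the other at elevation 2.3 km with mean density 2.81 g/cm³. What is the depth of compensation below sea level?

162 km

ρ_ref D = ρ (D + h) → D (ρ_ref − ρ) = ρ h.
D = ρ h/(ρ_ref − ρ) = 2.81 × 2.3 km/(2.85 − 2.81) = 162 km.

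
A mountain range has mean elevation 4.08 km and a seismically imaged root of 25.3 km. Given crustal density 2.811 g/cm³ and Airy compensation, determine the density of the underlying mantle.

Airy balance: ρ_c h = (ρ_m − ρ_c) r → ρ_m = ρ_c (1 + h/r).
ρ_m = 2.811 × (1 + 4.08 km/25.3 km) = 3.26 g/cm³.

3.26 g/cm³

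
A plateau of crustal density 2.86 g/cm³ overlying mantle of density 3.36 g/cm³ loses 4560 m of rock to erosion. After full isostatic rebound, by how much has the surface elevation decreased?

Rebound u = e ρ_c/ρ_m = 4560 m × 2.86/3.36 = 3881 m.
Net surface drop = e − u = 4560 m − 3881 m = e (ρ_m − ρ_c)/ρ_m = 679 m.

679 m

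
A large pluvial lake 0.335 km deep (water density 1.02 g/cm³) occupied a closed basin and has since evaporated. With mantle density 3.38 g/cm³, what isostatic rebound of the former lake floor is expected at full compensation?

u = d ρ_w/ρ_m = 0.335 km × 1.02/3.38 = 0.101 km.

0.101 km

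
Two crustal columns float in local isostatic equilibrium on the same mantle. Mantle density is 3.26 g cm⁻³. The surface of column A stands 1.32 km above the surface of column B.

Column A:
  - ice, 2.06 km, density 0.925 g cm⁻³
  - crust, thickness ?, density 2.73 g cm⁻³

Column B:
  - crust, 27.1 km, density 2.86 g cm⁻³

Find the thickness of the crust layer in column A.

Take the compensation level at the base of the deeper column (depth z_c below the surface of column A) and equate Σ ρ_i t_i down to z_c; mantle fills any gap and the z_c terms cancel.
Column A: 2.06×0.925 + x×2.73 + (z_c − 2.06 − x)×3.26
Column B: 1.32×0 + 27.1×2.86 + (z_c − 1.32 − 27.1)×3.26
The z_c×3.26 term appears on both sides and cancels. Collect the known terms of each column as K = Σ(ρt)_known − 3.26 × (depth of known layers): K_A = 1.9055 − 3.26×2.06 = −4.8101; K_B = 77.506 − 3.26×(1.32 + 27.1) = −15.1432.
Balance: K_A − x×(3.26 − 2.73) = K_B, so x = (K_A − K_B)/(3.26 − 2.73) = 10.3331/0.53 = 19.5 km.

19.5 km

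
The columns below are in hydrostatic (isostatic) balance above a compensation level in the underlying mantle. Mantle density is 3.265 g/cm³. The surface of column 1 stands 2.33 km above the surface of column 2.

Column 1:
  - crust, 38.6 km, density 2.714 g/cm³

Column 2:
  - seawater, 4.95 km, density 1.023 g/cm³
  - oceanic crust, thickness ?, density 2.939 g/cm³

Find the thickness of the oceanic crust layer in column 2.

7.86 km

Take the compensation level at the base of the deeper column (depth z_c below the surface of column 1) and equate Σ ρ_i t_i down to z_c; mantle fills any gap and the z_c terms cancel.
Column 1: 38.6×2.714 + (z_c − 38.6)×3.265
Column 2: 2.33×0 + 4.95×1.023 + x×2.939 + (z_c − 2.33 − 4.95 − x)×3.265
The z_c×3.265 term appears on both sides and cancels. Collect the known terms of each column as K = Σ(ρt)_known − 3.265 × (depth of known layers): K_1 = 104.7604 − 3.265×38.6 = −21.2686; K_2 = 5.06385 − 3.265×(2.33 + 4.95) = −18.70535.
Balance: K_1 = K_2 − x×(3.265 − 2.939), so x = (K_2 − K_1)/(3.265 − 2.939) = 2.56325/0.326 = 7.86 km.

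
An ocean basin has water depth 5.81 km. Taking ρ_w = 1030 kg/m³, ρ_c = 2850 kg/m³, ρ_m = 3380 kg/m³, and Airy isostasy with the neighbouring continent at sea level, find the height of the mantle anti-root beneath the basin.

By Archimedes' principle applied to the lithosphere: replacing crust with seawater at the top is compensated by replacing crust with mantle at the base: d (ρ_c − ρ_w) = a (ρ_m − ρ_c).
a = d (ρ_c − ρ_w)/(ρ_m − ρ_c) = 5.81 km × 1820/530 = 20 km.

20 km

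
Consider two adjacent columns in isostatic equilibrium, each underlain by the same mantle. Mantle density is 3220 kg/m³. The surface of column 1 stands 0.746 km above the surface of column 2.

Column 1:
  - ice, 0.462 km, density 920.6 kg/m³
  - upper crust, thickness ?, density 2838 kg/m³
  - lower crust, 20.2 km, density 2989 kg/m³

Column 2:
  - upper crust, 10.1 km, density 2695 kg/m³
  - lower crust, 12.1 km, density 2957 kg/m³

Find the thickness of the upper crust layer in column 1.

13.5 km

Take the compensation level at the base of the deeper column (depth z_c below the surface of column 1) and equate Σ ρ_i t_i down to z_c; mantle fills any gap and the z_c terms cancel.
Column 1: 0.462×920.6 + x×2838 + 20.2×2989 + (z_c − 20.662 − x)×3220
Column 2: 0.746×0 + 10.1×2695 + 12.1×2957 + (z_c − 0.746 − 22.2)×3220
The z_c×3220 term appears on both sides and cancels. Collect the known terms of each column as K = Σ(ρt)_known − 3220 × (depth of known layers): K_1 = 60803.1172 − 3220×20.662 = −5728.5228; K_2 = 62999.2 − 3220×(0.746 + 22.2) = −10886.92.
Balance: K_1 − x×(3220 − 2838) = K_2, so x = (K_1 − K_2)/(3220 − 2838) = 5158.4/382 = 13.5 km.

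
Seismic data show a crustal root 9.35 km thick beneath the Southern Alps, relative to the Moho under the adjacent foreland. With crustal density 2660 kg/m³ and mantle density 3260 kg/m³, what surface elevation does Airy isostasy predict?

For local isostatic compensation: ρ_c h = (ρ_m − ρ_c) r.
h = r (ρ_m − ρ_c) / ρ_c = 9.35 km × (3260 − 2660) / 2660 = 2.11 km.

2.11 km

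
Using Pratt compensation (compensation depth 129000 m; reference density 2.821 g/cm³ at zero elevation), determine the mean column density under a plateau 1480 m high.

Pratt balance: ρ_ref D = ρ (D + h).
ρ = ρ_ref D/(D + h) = 2.821 × 129000 m/(129000 m + 1480 m) = 2.79 g/cm³.

2.79 g/cm³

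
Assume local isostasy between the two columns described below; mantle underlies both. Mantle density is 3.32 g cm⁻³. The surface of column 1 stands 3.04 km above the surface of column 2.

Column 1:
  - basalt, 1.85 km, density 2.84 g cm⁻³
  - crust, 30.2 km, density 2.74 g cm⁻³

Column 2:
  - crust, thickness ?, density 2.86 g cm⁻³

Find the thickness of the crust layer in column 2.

Take the compensation level at the base of the deeper column (depth z_c below the surface of column 1) and equate Σ ρ_i t_i down to z_c; mantle fills any gap and the z_c terms cancel.
Column 1: 1.85×2.84 + 30.2×2.74 + (z_c − 32.05)×3.32
Column 2: 3.04×0 + x×2.86 + (z_c − 3.04 − 0 − x)×3.32
The z_c×3.32 term appears on both sides and cancels. Collect the known terms of each column as K = Σ(ρt)_known − 3.32 × (depth of known layers): K_1 = 88.002 − 3.32×32.05 = −18.404; K_2 = 0 − 3.32×(3.04 + 0) = −10.0928.
Balance: K_1 = K_2 − x×(3.32 − 2.86), so x = (K_2 − K_1)/(3.32 − 2.86) = 8.3112/0.46 = 18.1 km.

18.1 km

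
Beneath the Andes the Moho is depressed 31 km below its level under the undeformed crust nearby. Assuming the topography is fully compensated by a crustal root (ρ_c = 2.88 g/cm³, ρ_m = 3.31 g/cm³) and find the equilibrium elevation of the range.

4.63 km

For local isostatic compensation: ρ_c h = (ρ_m − ρ_c) r.
h = r (ρ_m − ρ_c) / ρ_c = 31 km × (3.31 − 2.88) / 2.88 = 4.63 km.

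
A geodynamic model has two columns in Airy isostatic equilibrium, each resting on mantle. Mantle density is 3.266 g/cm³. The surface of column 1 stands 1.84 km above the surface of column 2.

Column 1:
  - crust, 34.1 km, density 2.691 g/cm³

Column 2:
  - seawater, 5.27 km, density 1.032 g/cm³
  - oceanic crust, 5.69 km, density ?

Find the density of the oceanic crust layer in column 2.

2.95 g/cm³

Take the compensation level at the base of the deeper column (depth z_c below the surface of column 1) and equate Σ ρ_i t_i down to z_c; mantle fills any gap and the z_c terms cancel.
Column 1: 34.1×2.691 + (z_c − 34.1)×3.266
Column 2: 1.84×0 + 5.27×1.032 + 5.69×ρ + (z_c − 1.84 − 10.96)×3.266
The z_c×3.266 term appears on both sides and cancels. Collect the known terms of each column as K = Σ(ρt)_known − 3.266 × (depth of known layers): K_1 = 91.7631 − 3.266×34.1 = −19.6075; K_2 = 5.43864 − 3.266×(1.84 + 10.96) = −36.36616.
Balance: K_1 = K_2 + 5.69×ρ, so ρ = (K_1 − K_2)/5.69 = 16.7587/5.69 = 2.95 g/cm³.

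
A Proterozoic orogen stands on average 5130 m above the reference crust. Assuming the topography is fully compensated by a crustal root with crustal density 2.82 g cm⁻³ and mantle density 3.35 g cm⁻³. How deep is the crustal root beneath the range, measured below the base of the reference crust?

27300 m

Isostatic balance requires: the weight of the topography is balanced by the buoyancy of the root, ρ_c h = (ρ_m − ρ_c) r.
r = h · ρ_c / (ρ_m − ρ_c) = 5130 m × 2.82 / (3.35 − 2.82) = 27300 m.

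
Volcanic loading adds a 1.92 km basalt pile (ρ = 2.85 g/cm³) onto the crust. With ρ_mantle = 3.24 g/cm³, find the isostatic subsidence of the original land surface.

1.69 km

Subaerial loading: s = t ρ_load / ρ_m.
s = 1.92 km × 2.85/3.24 = 1.69 km.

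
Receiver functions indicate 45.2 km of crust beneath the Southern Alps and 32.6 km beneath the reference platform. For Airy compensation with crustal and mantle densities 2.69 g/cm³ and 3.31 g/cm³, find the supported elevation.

Excess crust Δ = 45.2 km − 32.6 km = 12.6 km, split between elevation h and root r with h + r = Δ.
Airy balance ρ_c h = (ρ_m − ρ_c) r gives r = h ρ_c/(ρ_m − ρ_c), so h (1 + ρ_c/(ρ_m − ρ_c)) = Δ, i.e. h = Δ (ρ_m − ρ_c)/ρ_m.
h = 12.6 km × 0.62/3.31 = 2.36 km.

2.36 km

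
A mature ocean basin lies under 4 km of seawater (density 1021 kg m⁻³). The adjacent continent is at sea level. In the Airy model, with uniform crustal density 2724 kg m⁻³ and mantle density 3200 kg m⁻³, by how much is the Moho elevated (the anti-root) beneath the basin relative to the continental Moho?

By Archimedes' principle applied to the lithosphere: replacing crust with seawater at the top is compensated by replacing crust with mantle at the base: d (ρ_c − ρ_w) = a (ρ_m − ρ_c).
a = d (ρ_c − ρ_w)/(ρ_m − ρ_c) = 4 km × 1703/476 = 14.3 km.

14.3 km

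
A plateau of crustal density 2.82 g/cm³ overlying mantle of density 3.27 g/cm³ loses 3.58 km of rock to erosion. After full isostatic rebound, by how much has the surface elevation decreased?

Rebound u = e ρ_c/ρ_m = 3.58 km × 2.82/3.27 = 3.087 km.
Net surface drop = e − u = 3.58 km − 3.087 km = e (ρ_m − ρ_c)/ρ_m = 0.493 km.

0.493 km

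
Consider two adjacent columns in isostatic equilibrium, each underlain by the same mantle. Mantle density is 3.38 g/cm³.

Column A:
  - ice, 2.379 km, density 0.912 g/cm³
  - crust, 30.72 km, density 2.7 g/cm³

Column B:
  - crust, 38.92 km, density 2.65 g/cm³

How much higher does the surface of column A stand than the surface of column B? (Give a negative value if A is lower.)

For any compensation level in the mantle, the mantle terms cancel and isostasy reduces to e = (Σt_A − Σt_B) − (Σ(ρt)_A − Σ(ρt)_B) / ρ_m.
Σt_A = 33.099 km; Σt_B = 38.92 km; Σ(ρt)_A = 85.113648; Σ(ρt)_B = 103.138 (in km·g/cm³).
e = (33.099 − 38.92) − (85.113648 − 103.138) / 3.38 = −0.488 km.

−0.488 km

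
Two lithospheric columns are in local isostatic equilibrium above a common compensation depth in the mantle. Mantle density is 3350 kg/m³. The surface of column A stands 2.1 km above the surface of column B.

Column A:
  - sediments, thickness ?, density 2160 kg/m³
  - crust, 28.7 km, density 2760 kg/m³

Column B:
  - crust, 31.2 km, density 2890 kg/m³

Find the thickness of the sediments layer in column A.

3.74 km

Take the compensation level at the base of the deeper column (depth z_c below the surface of column A) and equate Σ ρ_i t_i down to z_c; mantle fills any gap and the z_c terms cancel.
Column A: x×2160 + 28.7×2760 + (z_c − 28.7 − x)×3350
Column B: 2.1×0 + 31.2×2890 + (z_c − 2.1 − 31.2)×3350
The z_c×3350 term appears on both sides and cancels. Collect the known terms of each column as K = Σ(ρt)_known − 3350 × (depth of known layers): K_A = 79212 − 3350×28.7 = −16933; K_B = 90168 − 3350×(2.1 + 31.2) = −21387.
Balance: K_A − x×(3350 − 2160) = K_B, so x = (K_A − K_B)/(3350 − 2160) = 4454/1190 = 3.74 km.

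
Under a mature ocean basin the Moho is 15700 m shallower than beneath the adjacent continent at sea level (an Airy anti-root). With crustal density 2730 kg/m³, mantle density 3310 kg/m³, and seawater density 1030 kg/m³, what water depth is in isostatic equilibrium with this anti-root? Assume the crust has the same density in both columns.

5360 m

Replacing a thickness d of crust by seawater at the top must be balanced by replacing crust with mantle at the base: d (ρ_c − ρ_w) = a (ρ_m − ρ_c).
d = a (ρ_m − ρ_c)/(ρ_c − ρ_w) = 15700 m × 580/1700 = 5360 m.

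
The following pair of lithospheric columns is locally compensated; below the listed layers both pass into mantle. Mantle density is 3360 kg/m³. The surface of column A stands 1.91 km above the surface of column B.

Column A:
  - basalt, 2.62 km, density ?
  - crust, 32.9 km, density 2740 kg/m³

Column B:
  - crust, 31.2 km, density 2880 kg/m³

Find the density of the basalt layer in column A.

Take the compensation level at the base of the deeper column (depth z_c below the surface of column A) and equate Σ ρ_i t_i down to z_c; mantle fills any gap and the z_c terms cancel.
Column A: 2.62×ρ + 32.9×2740 + (z_c − 35.52)×3360
Column B: 1.91×0 + 31.2×2880 + (z_c − 1.91 − 31.2)×3360
The z_c×3360 term appears on both sides and cancels. Collect the known terms of each column as K = Σ(ρt)_known − 3360 × (depth of known layers): K_A = 90146 − 3360×35.52 = −29201.2; K_B = 89856 − 3360×(1.91 + 31.2) = −21393.6.
Balance: K_A + 2.62×ρ = K_B, so ρ = (K_B − K_A)/2.62 = 7807.6/2.62 = 2980 kg/m³.

2980 kg/m³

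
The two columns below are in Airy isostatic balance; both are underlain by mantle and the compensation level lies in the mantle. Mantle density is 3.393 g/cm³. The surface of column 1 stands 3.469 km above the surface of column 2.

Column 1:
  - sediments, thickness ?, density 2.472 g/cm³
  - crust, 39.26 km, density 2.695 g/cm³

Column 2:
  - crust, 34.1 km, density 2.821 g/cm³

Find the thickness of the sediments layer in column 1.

Take the compensation level at the base of the deeper column (depth z_c below the surface of column 1) and equate Σ ρ_i t_i down to z_c; mantle fills any gap and the z_c terms cancel.
Column 1: x×2.472 + 39.26×2.695 + (z_c − 39.26 − x)×3.393
Column 2: 3.469×0 + 34.1×2.821 + (z_c − 3.469 − 34.1)×3.393
The z_c×3.393 term appears on both sides and cancels. Collect the known terms of each column as K = Σ(ρt)_known − 3.393 × (depth of known layers): K_1 = 105.8057 − 3.393×39.26 = −27.40348; K_2 = 96.1961 − 3.393×(3.469 + 34.1) = −31.275517.
Balance: K_1 − x×(3.393 − 2.472) = K_2, so x = (K_1 − K_2)/(3.393 − 2.472) = 3.87204/0.921 = 4.2 km.

4.2 km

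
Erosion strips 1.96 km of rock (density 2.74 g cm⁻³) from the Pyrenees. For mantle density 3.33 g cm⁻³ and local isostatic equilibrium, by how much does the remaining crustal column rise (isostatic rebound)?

Unloading: uplift u = e ρ_c/ρ_m = 1.96 km × 2.74/3.33 = 1.61 km.

1.61 km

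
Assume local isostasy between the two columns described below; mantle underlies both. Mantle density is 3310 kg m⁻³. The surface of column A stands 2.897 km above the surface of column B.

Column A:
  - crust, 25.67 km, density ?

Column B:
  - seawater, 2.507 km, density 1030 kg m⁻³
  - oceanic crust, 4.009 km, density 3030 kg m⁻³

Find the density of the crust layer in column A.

Take the compensation level at the base of the deeper column (depth z_c below the surface of column A) and equate Σ ρ_i t_i down to z_c; mantle fills any gap and the z_c terms cancel.
Column A: 25.67×ρ + (z_c − 25.67)×3310
Column B: 2.897×0 + 2.507×1030 + 4.009×3030 + (z_c − 2.897 − 6.516)×3310
The z_c×3310 term appears on both sides and cancels. Collect the known terms of each column as K = Σ(ρt)_known − 3310 × (depth of known layers): K_A = 0 − 3310×25.67 = −84967.7; K_B = 14729.48 − 3310×(2.897 + 6.516) = −16427.55.
Balance: K_A + 25.67×ρ = K_B, so ρ = (K_B − K_A)/25.67 = 68540.1/25.67 = 2670 kg m⁻³.

2670 kg m⁻³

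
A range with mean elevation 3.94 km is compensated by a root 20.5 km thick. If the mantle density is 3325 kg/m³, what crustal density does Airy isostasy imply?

2790 kg/m³

ρ_c h = (ρ_m − ρ_c) r → ρ_c (h + r) = ρ_m r → ρ_c = ρ_m r / (h + r).
ρ_c = 3325 × 20.5 km / (3.94 km + 20.5 km) = 2790 kg/m³.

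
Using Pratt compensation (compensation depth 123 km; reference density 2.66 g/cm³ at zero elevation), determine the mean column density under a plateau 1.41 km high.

2.63 g/cm³

Pratt balance: ρ_ref D = ρ (D + h).
ρ = ρ_ref D/(D + h) = 2.66 × 123 km/(123 km + 1.41 km) = 2.63 g/cm³.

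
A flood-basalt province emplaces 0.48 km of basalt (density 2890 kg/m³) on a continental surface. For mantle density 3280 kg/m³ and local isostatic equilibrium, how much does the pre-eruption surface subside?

0.423 km

Subaerial loading: s = t ρ_load / ρ_m.
s = 0.48 km × 2890/3280 = 0.423 km.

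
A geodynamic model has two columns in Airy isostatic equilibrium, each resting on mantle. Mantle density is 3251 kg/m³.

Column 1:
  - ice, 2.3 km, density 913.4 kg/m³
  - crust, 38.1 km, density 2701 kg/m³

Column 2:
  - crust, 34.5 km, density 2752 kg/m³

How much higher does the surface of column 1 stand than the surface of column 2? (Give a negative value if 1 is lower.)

For any compensation level in the mantle, the mantle terms cancel and isostasy reduces to e = (Σt_1 − Σt_2) − (Σ(ρt)_1 − Σ(ρt)_2) / ρ_m.
Σt_1 = 40.4 km; Σt_2 = 34.5 km; Σ(ρt)_1 = 105008.92; Σ(ρt)_2 = 94944 (in km·kg/m³).
e = (40.4 − 34.5) − (105008.92 − 94944) / 3251 = 2.8 km.

2.8 km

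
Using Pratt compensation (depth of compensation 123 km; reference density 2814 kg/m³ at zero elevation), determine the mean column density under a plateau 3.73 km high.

Pratt balance: ρ_ref D = ρ (D + h).
ρ = ρ_ref D/(D + h) = 2814 × 123 km/(123 km + 3.73 km) = 2730 kg/m³.

2730 kg/m³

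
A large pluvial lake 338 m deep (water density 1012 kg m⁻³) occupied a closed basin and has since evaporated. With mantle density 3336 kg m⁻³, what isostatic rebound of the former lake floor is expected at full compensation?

103 m

u = d ρ_w/ρ_m = 338 m × 1012/3336 = 103 m.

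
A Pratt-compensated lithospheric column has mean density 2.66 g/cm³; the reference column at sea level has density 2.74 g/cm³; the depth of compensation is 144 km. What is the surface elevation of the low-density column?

4.33 km

ρ_ref D = ρ (D + h) → h = D (ρ_ref − ρ)/ρ.
h = 144 km × (2.74 − 2.66)/2.66 = 4.33 km.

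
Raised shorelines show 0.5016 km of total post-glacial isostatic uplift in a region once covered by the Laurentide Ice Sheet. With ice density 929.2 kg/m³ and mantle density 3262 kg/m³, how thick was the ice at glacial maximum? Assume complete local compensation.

u = t ρ_ice/ρ_m → t = u ρ_m/ρ_ice = 0.5016 km × 3262/929.2 = 1.76 km.

1.76 km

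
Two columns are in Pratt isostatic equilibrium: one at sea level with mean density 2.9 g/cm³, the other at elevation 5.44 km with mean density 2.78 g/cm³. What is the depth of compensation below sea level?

ρ_ref D = ρ (D + h) → D (ρ_ref − ρ) = ρ h.
D = ρ h/(ρ_ref − ρ) = 2.78 × 5.44 km/(2.9 − 2.78) = 126 km.

126 km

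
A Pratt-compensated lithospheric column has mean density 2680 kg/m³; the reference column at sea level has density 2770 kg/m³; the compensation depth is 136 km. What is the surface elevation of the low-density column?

ρ_ref D = ρ (D + h) → h = D (ρ_ref − ρ)/ρ.
h = 136 km × (2770 − 2680)/2680 = 4.57 km.

4.57 km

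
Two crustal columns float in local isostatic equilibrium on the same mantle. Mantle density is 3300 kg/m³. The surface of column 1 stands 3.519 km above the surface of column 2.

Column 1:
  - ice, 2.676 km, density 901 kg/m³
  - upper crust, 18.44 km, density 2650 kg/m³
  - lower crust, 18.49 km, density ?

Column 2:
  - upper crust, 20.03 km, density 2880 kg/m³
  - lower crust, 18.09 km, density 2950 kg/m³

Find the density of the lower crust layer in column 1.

2870 kg/m³

Take the compensation level at the base of the deeper column (depth z_c below the surface of column 1) and equate Σ ρ_i t_i down to z_c; mantle fills any gap and the z_c terms cancel.
Column 1: 2.676×901 + 18.44×2650 + 18.49×ρ + (z_c − 39.606)×3300
Column 2: 3.519×0 + 20.03×2880 + 18.09×2950 + (z_c − 3.519 − 38.12)×3300
The z_c×3300 term appears on both sides and cancels. Collect the known terms of each column as K = Σ(ρt)_known − 3300 × (depth of known layers): K_1 = 51277.076 − 3300×39.606 = −79422.724; K_2 = 111051.9 − 3300×(3.519 + 38.12) = −26356.8.
Balance: K_1 + 18.49×ρ = K_2, so ρ = (K_2 − K_1)/18.49 = 53065.9/18.49 = 2870 kg/m³.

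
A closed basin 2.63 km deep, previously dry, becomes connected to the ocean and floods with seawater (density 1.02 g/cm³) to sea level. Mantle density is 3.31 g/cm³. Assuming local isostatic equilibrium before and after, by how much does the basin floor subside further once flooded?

After flooding the water column is d + s deep. Its weight must equal the weight of mantle displaced by the extra subsidence s: (d + s) ρ_w = s ρ_m.
s = d ρ_w / (ρ_m − ρ_w) = 2.63 km × 1.02/(3.31 − 1.02) = 1.17 km.

1.17 km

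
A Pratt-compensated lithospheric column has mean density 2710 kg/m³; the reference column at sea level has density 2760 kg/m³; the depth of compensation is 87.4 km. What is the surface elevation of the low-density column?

1.61 km

ρ_ref D = ρ (D + h) → h = D (ρ_ref − ρ)/ρ.
h = 87.4 km × (2760 − 2710)/2710 = 1.61 km.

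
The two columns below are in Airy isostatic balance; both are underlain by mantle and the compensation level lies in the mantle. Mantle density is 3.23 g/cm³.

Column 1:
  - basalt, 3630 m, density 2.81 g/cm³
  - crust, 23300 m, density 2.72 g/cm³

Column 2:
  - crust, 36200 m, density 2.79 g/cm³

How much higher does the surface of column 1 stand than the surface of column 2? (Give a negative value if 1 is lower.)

−780 m

For any compensation level in the mantle, the mantle terms cancel and isostasy reduces to e = (Σt_1 − Σt_2) − (Σ(ρt)_1 − Σ(ρt)_2) / ρ_m.
Σt_1 = 26930 m; Σt_2 = 36200 m; Σ(ρt)_1 = 73576.3; Σ(ρt)_2 = 100998 (in m·g/cm³).
e = (26930 − 36200) − (73576.3 − 100998) / 3.23 = −780 m.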